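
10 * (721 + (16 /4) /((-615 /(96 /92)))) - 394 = 6427424 /943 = 6815.93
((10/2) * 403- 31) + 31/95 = 1984.33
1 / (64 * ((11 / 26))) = 13 / 352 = 0.04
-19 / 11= -1.73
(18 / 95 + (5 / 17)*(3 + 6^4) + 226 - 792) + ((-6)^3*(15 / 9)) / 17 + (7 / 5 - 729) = -1506033 / 1615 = -932.53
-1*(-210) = 210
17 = 17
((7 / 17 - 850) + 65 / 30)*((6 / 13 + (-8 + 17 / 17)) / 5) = 6649 / 6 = 1108.17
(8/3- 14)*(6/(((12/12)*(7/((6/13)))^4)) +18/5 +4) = -88600171532/1028624415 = -86.13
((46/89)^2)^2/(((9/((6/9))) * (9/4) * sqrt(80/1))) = 8954912 * sqrt(5)/76231822815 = 0.00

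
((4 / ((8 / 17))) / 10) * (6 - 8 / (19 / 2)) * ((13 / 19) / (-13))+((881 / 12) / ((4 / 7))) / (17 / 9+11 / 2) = 247753 / 14440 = 17.16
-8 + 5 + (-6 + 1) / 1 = -8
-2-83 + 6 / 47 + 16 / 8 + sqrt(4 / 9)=-82.21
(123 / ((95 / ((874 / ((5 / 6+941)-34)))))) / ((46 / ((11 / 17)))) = 8118 / 462995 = 0.02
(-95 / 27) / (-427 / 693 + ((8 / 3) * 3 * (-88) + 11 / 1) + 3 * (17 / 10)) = 10450 / 2044893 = 0.01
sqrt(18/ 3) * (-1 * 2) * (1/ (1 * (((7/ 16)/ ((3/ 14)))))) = -48 * sqrt(6)/ 49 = -2.40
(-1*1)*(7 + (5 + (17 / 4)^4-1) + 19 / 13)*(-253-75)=46217045 / 416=111098.67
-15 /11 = -1.36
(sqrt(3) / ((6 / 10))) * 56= 280 * sqrt(3) / 3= 161.66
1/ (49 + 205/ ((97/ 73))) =97/ 19718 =0.00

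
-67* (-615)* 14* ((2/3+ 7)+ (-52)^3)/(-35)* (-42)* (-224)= 21801861121152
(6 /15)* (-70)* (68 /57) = -33.40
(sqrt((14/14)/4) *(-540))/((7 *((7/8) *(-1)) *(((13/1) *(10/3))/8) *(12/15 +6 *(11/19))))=246240/129311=1.90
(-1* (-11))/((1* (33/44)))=44/3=14.67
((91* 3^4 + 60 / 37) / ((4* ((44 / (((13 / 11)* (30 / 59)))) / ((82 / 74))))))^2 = 4756464672145164225 / 6113101886123584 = 778.08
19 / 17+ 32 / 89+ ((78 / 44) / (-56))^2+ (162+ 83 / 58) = 10982553220501 / 66597563648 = 164.91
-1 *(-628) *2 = 1256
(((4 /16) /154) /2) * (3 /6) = 1 /2464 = 0.00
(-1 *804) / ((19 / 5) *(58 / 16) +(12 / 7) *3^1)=-225120 / 5297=-42.50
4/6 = 2/3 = 0.67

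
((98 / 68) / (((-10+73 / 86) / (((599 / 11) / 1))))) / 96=-1262093 / 14128224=-0.09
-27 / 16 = -1.69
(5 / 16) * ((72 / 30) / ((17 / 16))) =12 / 17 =0.71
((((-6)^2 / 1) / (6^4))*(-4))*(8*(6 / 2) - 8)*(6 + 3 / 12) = -100 / 9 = -11.11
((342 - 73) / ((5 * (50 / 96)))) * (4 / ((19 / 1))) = 51648 / 2375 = 21.75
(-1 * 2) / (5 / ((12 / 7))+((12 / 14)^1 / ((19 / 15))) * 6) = -3192 / 11135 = -0.29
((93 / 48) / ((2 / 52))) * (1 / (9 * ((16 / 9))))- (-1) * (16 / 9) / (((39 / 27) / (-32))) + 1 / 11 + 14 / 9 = -5698171 / 164736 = -34.59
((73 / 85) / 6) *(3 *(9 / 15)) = 219 / 850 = 0.26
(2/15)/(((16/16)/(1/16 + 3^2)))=29/24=1.21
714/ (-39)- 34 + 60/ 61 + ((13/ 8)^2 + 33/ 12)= -2331215/ 50752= -45.93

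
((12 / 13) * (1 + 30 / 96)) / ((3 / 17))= 357 / 52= 6.87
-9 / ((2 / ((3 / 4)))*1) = -27 / 8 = -3.38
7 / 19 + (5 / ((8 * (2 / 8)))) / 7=193 / 266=0.73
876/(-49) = -876/49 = -17.88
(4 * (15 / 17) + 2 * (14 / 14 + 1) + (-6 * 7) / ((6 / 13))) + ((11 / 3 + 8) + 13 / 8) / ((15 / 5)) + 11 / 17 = -95953 / 1224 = -78.39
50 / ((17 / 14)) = 700 / 17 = 41.18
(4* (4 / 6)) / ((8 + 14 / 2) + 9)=1 / 9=0.11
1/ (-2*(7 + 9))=-1/ 32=-0.03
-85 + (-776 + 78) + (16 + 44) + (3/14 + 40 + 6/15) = -47767/70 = -682.39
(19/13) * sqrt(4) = 38/13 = 2.92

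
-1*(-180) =180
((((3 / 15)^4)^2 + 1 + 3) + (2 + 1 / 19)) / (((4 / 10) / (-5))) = -22460947 / 296875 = -75.66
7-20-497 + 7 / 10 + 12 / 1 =-497.30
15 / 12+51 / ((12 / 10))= 175 / 4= 43.75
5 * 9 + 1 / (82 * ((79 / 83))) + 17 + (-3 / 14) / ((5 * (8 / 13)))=112354999 / 1813840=61.94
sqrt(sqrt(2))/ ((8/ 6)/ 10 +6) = 15 * 2^(1/ 4)/ 92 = 0.19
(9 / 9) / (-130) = -1 / 130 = -0.01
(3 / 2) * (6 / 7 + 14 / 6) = 67 / 14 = 4.79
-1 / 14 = -0.07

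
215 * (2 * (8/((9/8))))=27520/9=3057.78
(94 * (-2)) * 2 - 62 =-438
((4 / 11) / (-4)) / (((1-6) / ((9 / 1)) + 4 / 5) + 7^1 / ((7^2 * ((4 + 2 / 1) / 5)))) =-0.25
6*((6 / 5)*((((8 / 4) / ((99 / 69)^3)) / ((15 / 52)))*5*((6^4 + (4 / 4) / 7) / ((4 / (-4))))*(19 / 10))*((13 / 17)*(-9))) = 5671457828816 / 3959725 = 1432285.78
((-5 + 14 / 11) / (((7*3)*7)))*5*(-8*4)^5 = 6878658560 / 1617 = 4253963.24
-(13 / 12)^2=-1.17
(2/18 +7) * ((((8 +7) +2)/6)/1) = 544/27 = 20.15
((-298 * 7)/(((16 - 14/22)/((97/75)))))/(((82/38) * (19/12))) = -8903048/173225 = -51.40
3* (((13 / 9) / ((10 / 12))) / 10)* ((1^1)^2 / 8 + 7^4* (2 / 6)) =249743 / 600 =416.24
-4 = -4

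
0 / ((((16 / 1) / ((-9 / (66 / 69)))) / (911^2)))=0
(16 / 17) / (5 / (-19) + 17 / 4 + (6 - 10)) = -1216 / 17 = -71.53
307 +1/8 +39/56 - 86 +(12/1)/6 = 6267/28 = 223.82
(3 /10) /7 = 3 /70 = 0.04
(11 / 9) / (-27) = -11 / 243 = -0.05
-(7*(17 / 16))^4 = -200533921 / 65536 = -3059.90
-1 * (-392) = 392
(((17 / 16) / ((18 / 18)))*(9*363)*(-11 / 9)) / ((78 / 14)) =-158389 / 208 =-761.49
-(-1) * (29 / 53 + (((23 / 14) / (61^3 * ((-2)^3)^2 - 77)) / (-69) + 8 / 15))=1.08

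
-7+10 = 3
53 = 53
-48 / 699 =-16 / 233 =-0.07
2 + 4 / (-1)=-2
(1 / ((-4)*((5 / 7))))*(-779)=5453 / 20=272.65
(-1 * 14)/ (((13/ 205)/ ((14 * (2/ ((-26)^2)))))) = -20090/ 2197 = -9.14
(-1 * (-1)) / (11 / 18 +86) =18 / 1559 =0.01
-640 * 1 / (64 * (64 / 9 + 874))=-9 / 793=-0.01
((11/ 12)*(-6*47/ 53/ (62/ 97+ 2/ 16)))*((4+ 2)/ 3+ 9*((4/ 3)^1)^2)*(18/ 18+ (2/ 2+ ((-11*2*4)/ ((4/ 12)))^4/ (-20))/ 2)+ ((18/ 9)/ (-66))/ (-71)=13951468459.64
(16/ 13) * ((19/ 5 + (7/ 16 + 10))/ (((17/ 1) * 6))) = 67/ 390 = 0.17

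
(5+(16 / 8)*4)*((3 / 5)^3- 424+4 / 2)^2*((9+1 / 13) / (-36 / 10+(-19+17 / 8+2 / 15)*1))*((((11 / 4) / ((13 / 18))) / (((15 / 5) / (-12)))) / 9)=173187346475616 / 99165625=1746445.37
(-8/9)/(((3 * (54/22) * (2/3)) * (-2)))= 22/243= 0.09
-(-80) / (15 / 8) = 128 / 3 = 42.67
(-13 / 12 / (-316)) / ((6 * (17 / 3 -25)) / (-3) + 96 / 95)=1235 / 14293312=0.00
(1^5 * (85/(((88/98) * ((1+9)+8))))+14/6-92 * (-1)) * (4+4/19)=788770/1881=419.34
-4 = -4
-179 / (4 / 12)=-537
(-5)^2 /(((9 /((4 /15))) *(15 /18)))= 8 /9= 0.89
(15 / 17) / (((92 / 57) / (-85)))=-46.47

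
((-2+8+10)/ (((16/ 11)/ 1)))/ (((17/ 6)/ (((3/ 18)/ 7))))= 11/ 119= 0.09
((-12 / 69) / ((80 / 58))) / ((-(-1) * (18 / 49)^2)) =-69629 / 74520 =-0.93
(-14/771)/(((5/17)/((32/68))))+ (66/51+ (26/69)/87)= 1.27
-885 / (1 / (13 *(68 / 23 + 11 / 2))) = -4475445 / 46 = -97292.28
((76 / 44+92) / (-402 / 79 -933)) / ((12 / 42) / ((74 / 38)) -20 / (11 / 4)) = 3013613 / 214937274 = 0.01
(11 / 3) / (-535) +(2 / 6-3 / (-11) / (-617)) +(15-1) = 156055463 / 10893135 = 14.33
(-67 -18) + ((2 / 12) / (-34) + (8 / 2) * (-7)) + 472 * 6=2719.00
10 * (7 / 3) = 23.33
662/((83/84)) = 55608/83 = 669.98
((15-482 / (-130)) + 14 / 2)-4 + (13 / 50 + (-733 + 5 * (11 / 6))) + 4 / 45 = -2052697 / 2925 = -701.78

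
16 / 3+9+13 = 82 / 3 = 27.33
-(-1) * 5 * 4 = 20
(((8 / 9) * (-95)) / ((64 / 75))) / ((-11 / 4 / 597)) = 472625 / 22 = 21482.95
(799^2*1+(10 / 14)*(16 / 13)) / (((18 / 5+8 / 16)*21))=193648570 / 26117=7414.66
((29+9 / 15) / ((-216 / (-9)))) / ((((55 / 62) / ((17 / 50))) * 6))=19499 / 247500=0.08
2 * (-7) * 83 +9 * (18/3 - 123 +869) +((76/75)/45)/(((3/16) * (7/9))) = 44148466/7875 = 5606.15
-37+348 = 311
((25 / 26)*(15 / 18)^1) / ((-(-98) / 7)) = 125 / 2184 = 0.06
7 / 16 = 0.44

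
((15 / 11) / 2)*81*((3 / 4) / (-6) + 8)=76545 / 176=434.91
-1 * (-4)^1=4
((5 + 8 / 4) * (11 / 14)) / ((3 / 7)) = 77 / 6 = 12.83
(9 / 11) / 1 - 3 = -24 / 11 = -2.18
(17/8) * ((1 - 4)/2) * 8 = -51/2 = -25.50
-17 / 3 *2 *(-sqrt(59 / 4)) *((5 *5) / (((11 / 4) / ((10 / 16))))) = 2125 *sqrt(59) / 66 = 247.31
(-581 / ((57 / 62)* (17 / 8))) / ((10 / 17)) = -144088 / 285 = -505.57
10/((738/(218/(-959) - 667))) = -3199355/353871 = -9.04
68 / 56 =17 / 14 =1.21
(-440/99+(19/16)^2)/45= -0.07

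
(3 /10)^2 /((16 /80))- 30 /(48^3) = 41447 /92160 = 0.45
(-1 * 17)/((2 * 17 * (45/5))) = -1/18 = -0.06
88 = 88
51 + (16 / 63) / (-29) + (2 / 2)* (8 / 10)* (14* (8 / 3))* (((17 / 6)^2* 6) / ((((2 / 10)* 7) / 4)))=2534179 / 609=4161.21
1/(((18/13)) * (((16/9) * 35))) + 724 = 810893/1120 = 724.01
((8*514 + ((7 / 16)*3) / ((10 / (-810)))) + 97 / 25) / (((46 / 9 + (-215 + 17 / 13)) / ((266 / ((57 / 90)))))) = -3940602939 / 488080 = -8073.68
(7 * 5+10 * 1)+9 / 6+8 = 109 / 2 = 54.50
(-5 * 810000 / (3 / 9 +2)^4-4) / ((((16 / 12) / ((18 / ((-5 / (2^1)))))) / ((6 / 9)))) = 5905072872 / 12005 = 491884.45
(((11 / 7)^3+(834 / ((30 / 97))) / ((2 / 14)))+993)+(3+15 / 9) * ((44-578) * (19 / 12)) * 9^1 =-26819032 / 1715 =-15637.92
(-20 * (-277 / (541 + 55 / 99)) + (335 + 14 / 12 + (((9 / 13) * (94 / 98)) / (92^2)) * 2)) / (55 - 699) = -6827088203581 / 12692516674656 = -0.54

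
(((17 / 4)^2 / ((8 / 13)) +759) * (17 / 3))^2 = 2942778995209 / 147456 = 19956997.31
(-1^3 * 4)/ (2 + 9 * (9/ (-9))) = 4/ 7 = 0.57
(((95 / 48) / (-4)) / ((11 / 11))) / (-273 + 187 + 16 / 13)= 65 / 11136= 0.01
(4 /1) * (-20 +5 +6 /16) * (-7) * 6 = 2457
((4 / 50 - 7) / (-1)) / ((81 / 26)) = 4498 / 2025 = 2.22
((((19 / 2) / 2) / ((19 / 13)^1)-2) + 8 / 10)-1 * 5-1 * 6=-179 / 20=-8.95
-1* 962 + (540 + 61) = -361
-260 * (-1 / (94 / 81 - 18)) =-5265 / 341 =-15.44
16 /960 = 1 /60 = 0.02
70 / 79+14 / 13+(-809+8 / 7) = -5793573 / 7189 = -805.89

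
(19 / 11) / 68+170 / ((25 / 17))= 115.63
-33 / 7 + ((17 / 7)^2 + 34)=1724 / 49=35.18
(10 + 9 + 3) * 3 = 66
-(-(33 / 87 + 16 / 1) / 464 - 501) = 6741931 / 13456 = 501.04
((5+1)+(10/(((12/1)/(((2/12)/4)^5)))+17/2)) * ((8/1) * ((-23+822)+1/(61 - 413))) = 64944459720457/700710912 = 92683.67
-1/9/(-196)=1/1764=0.00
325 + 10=335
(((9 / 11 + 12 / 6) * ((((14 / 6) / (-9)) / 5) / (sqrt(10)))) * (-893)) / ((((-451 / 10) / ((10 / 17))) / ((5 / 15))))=-387562 * sqrt(10) / 6831297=-0.18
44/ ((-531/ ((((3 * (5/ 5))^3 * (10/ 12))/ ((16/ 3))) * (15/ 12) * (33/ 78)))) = -9075/ 49088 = -0.18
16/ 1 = 16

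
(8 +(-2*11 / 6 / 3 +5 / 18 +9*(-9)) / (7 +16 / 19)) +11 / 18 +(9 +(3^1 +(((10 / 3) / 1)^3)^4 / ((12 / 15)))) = 186250804660723 / 79184709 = 2352105.69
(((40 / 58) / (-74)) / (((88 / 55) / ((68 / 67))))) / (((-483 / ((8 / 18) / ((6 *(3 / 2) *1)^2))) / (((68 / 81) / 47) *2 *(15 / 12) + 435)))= 2815565500 / 96367825750959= 0.00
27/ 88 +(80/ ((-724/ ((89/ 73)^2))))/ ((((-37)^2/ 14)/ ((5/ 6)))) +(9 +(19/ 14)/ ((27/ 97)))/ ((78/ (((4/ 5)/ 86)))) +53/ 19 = 2166888476284993345/ 699775741527558696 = 3.10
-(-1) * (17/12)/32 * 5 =85/384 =0.22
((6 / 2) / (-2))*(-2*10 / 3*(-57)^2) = 32490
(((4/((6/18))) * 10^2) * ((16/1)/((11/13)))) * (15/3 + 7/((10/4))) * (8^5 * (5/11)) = 318976819200/121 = 2636172059.50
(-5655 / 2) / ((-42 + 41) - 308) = 1885 / 206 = 9.15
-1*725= -725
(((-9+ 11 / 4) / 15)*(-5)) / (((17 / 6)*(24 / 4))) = 0.12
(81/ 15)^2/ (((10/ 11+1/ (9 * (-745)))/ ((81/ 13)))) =199.89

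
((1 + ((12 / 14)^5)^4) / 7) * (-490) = -834484247376749770 / 11398895185373143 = -73.21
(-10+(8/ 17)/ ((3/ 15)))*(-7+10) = -390/ 17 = -22.94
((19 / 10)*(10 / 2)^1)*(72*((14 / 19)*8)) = 4032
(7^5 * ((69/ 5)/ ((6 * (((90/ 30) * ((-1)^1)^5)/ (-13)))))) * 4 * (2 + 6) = 5360312.53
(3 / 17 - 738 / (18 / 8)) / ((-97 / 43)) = 239639 / 1649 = 145.32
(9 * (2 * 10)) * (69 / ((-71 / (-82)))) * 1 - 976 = 949144 / 71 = 13368.23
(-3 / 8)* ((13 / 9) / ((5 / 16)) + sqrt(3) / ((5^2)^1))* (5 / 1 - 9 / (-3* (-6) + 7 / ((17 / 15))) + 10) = -17368 / 685 - 1503* sqrt(3) / 6850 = -25.73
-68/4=-17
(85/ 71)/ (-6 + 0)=-85/ 426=-0.20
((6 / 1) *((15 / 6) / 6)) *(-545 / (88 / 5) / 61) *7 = -95375 / 10736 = -8.88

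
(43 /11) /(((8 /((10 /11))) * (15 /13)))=0.38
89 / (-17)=-89 / 17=-5.24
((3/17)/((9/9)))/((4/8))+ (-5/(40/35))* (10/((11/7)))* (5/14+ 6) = -264247/1496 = -176.64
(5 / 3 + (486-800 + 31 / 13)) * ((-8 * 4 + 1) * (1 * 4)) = 1498912 / 39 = 38433.64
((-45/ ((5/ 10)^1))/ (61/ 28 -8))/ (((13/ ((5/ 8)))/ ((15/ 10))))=4725/ 4238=1.11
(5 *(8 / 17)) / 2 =20 / 17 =1.18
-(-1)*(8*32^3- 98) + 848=262894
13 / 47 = 0.28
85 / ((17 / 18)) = 90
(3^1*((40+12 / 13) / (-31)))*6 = -9576 / 403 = -23.76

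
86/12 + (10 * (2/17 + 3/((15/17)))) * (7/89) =90175/9078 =9.93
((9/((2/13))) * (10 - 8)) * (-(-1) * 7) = 819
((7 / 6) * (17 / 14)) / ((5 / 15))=17 / 4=4.25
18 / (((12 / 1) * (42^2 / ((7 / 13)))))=1 / 2184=0.00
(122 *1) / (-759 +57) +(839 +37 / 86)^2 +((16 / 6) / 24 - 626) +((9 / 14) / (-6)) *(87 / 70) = 895536302396531 / 1272038040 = 704016.92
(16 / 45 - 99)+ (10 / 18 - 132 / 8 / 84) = -247679 / 2520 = -98.29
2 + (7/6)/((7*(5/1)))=61/30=2.03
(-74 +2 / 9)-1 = -673 / 9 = -74.78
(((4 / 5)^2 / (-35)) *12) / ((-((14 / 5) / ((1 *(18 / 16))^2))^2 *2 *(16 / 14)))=0.02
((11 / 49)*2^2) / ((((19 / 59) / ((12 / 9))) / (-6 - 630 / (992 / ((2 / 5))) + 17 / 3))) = -29854 / 13671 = -2.18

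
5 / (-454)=-5 / 454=-0.01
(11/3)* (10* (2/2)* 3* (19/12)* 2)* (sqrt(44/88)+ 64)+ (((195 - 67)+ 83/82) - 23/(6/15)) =1045* sqrt(2)/6+ 2750876/123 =22611.15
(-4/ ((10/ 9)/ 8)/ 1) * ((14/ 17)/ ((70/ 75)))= -432/ 17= -25.41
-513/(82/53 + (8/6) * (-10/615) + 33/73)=-259.41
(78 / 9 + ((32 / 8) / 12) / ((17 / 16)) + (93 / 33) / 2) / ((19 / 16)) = 93256 / 10659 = 8.75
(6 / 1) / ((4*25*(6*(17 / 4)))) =1 / 425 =0.00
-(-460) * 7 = 3220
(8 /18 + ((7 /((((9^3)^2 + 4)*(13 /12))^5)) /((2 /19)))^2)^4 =964510755207290985914744225385160710119586910822614721078739267631096510513161500976139254439295236502638785755722055052486354618578073012604241846023145787892827708463057049501805630964817103778932847053392749003977511295968776117176957471543646554060330191417951235412951296 /24719355722324359994479050245125153980838319226199902820519497188641031088751508474875279143372343472762800821530836502597127915352914789610682621077488213050614495711412998463009754156249295226650201285955598120266172943763146939538640644572070692092893295921385288238525390625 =0.04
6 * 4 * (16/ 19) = 384/ 19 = 20.21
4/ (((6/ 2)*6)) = 2/ 9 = 0.22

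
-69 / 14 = -4.93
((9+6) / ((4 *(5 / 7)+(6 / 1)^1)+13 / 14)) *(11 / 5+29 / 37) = 23184 / 5069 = 4.57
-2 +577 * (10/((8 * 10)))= 561/8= 70.12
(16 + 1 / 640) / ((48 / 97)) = 993377 / 30720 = 32.34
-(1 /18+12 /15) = -77 /90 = -0.86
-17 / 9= -1.89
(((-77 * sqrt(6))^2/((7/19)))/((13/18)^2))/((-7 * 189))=-165528/1183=-139.92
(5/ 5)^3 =1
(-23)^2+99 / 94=49825 / 94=530.05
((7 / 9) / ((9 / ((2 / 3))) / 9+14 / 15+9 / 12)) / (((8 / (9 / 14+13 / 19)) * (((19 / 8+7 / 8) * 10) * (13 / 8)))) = 1412 / 1839903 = 0.00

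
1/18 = 0.06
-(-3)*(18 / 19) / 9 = 6 / 19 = 0.32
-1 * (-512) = 512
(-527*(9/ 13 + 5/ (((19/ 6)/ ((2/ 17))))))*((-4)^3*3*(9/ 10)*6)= 592515648/ 1235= 479769.76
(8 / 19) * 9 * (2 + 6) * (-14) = -8064 / 19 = -424.42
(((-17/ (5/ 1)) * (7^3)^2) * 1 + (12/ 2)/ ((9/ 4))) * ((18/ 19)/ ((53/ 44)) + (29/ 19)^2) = -357729517639/ 286995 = -1246466.03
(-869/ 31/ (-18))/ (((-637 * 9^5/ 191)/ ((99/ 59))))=-1825769/ 137592791154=-0.00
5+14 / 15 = 89 / 15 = 5.93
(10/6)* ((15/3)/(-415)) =-5/249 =-0.02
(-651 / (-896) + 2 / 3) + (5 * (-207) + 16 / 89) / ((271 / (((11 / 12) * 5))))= -149190575 / 9261696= -16.11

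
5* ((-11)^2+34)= 775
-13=-13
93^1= 93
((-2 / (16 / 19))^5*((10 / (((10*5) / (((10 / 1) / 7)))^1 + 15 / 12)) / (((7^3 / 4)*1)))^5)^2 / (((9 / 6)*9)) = 12857777864679882752 / 256026514340939977330368973364195609752323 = 0.00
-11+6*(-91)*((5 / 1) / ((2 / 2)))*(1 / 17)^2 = -5909 / 289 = -20.45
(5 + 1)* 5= 30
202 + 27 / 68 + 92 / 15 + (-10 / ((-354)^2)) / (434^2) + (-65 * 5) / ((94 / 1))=9668990645322263 / 47149030940760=205.07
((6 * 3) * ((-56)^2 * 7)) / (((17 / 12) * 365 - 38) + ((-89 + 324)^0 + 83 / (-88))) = 104315904 / 126493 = 824.68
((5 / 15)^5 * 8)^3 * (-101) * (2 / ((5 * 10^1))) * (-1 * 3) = 51712 / 119574225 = 0.00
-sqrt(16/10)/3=-2 * sqrt(10)/15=-0.42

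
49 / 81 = 0.60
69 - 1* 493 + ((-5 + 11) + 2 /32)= -417.94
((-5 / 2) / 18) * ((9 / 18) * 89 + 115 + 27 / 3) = -1685 / 72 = -23.40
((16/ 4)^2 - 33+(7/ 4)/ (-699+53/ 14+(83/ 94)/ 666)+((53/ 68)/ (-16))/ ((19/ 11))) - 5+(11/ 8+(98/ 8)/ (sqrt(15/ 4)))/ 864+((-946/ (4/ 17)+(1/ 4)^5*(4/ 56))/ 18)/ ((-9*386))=-215296125510752013011/ 9801855745656791040+49*sqrt(15)/ 25920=-21.96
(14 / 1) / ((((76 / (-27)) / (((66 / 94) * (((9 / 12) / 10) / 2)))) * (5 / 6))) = -0.16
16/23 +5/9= 259/207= 1.25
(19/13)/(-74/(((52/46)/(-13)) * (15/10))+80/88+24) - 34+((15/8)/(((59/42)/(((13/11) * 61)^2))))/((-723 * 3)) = -16259375470049/437130621928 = -37.20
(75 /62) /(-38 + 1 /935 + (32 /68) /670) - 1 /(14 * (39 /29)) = -0.08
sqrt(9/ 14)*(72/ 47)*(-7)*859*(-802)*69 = 5133816936*sqrt(14)/ 47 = 408701788.53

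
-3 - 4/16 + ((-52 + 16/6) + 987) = 11213/12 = 934.42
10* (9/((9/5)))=50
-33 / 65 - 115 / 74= -9917 / 4810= -2.06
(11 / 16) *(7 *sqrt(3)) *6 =231 *sqrt(3) / 8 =50.01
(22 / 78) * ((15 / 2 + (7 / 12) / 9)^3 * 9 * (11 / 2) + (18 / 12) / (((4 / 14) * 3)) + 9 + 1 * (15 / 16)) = 66021949345 / 10917504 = 6047.35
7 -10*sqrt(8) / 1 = 7 -20*sqrt(2) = -21.28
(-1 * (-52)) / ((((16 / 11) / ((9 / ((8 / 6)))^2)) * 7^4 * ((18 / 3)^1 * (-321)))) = -11583 / 32884096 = -0.00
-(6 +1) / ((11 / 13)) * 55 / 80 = -91 / 16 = -5.69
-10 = -10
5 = 5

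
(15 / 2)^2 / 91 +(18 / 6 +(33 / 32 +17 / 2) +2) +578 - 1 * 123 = 1369075 / 2912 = 470.15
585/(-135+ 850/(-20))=-234/71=-3.30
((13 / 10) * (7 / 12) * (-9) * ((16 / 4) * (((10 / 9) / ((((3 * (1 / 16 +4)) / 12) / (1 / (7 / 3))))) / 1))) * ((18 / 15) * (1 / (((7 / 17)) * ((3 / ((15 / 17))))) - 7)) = 16896 / 175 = 96.55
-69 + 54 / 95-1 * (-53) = -1466 / 95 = -15.43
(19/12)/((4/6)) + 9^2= 667/8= 83.38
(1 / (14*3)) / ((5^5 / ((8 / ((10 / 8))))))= 16 / 328125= 0.00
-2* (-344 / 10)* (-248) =-85312 / 5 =-17062.40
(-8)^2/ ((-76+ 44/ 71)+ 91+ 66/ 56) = 127232/ 33395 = 3.81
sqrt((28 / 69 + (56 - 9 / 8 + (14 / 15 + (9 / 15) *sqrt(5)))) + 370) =sqrt(126960 *sqrt(5) + 90186910) / 460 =20.68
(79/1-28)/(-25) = -51/25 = -2.04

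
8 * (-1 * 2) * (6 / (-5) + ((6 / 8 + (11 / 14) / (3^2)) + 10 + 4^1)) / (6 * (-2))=17183 / 945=18.18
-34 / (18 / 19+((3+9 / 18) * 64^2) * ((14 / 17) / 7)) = -0.02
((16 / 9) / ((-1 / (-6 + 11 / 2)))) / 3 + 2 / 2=35 / 27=1.30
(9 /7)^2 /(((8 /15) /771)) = 936765 /392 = 2389.71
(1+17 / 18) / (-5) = -7 / 18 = -0.39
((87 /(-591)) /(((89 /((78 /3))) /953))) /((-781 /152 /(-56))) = -6116399744 /13693273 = -446.67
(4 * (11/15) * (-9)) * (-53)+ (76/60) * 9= 7053/5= 1410.60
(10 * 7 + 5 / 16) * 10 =5625 / 8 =703.12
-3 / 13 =-0.23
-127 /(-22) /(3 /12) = 254 /11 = 23.09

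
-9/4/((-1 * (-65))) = -9/260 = -0.03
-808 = -808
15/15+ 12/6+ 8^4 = 4099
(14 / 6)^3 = 343 / 27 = 12.70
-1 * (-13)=13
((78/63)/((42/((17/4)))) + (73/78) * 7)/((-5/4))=-153107/28665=-5.34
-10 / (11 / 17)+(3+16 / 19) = -2427 / 209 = -11.61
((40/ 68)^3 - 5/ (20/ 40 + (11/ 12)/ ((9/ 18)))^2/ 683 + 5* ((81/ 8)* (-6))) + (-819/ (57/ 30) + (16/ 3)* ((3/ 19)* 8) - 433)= -14506355990871/ 12496176196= -1160.86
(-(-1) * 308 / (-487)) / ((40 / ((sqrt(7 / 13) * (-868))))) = 33418 * sqrt(91) / 31655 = 10.07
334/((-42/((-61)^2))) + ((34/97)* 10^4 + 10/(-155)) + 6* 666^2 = 166408149469/63147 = 2635250.28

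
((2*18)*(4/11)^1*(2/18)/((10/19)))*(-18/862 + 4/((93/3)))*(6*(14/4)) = 922488/146971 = 6.28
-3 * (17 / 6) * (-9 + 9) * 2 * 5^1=0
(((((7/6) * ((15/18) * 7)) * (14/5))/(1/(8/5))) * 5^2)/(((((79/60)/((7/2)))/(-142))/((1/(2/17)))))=-579601400/237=-2445575.53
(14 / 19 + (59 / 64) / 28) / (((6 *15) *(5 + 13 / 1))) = 26209 / 55157760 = 0.00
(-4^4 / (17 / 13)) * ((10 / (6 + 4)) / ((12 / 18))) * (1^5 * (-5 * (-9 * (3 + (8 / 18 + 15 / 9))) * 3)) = -3444480 / 17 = -202616.47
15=15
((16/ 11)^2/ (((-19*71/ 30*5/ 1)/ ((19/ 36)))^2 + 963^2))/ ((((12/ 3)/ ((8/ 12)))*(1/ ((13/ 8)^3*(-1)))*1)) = -2197/ 1610042940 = -0.00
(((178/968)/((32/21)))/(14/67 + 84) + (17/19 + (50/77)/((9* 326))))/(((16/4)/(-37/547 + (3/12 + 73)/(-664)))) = -0.04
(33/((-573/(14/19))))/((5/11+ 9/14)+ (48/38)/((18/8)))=-71148/2781151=-0.03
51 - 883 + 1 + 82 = -749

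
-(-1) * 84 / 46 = 42 / 23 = 1.83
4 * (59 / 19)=236 / 19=12.42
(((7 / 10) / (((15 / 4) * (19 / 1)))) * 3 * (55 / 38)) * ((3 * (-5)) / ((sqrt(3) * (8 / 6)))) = -231 * sqrt(3) / 1444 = -0.28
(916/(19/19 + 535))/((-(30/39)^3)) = -3.75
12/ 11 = 1.09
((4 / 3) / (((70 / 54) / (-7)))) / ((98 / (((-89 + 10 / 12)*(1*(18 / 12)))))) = 4761 / 490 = 9.72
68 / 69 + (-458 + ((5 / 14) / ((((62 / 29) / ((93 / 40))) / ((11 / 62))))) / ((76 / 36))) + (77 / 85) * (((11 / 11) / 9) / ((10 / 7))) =-10606804711933 / 23214139200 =-456.91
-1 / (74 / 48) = -0.65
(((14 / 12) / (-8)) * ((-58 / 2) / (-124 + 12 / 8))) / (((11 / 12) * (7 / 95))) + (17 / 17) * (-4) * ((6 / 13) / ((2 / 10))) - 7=-234621 / 14014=-16.74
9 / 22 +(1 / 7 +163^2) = 26569.55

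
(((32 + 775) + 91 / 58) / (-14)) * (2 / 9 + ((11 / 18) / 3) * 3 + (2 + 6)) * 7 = -2485541 / 696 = -3571.18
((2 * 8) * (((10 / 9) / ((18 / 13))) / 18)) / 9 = 520 / 6561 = 0.08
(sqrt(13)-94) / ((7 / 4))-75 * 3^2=-726.65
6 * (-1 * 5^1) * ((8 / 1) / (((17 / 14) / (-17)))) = 3360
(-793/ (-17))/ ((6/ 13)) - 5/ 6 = 1704/ 17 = 100.24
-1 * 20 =-20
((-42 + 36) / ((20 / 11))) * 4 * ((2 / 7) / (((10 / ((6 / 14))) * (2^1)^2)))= -0.04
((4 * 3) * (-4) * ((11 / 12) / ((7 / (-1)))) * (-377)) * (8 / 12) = -33176 / 21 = -1579.81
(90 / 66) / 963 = 5 / 3531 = 0.00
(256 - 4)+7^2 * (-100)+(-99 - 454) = -5201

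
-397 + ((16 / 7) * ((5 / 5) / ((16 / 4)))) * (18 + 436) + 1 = -956 / 7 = -136.57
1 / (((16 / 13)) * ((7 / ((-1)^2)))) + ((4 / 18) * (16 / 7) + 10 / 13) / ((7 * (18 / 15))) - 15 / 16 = -46051 / 68796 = -0.67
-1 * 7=-7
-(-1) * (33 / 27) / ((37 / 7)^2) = 539 / 12321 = 0.04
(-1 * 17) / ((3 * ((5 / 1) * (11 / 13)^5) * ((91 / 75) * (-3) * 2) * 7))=2427685 / 47348994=0.05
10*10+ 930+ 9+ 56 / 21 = 3125 / 3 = 1041.67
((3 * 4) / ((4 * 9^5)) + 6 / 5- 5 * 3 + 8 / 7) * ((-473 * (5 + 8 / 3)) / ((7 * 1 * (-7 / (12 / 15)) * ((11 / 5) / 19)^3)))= -482712.26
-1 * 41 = -41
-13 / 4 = -3.25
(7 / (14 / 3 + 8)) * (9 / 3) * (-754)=-23751 / 19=-1250.05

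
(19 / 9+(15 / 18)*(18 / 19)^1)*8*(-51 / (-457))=67456 / 26049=2.59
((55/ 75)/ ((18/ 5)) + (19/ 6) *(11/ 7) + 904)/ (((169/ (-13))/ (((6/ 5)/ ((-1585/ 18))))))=137468/ 144235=0.95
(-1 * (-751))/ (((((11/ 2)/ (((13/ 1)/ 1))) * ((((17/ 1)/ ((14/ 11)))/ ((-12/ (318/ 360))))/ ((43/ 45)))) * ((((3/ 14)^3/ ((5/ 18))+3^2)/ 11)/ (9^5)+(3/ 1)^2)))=-196859082551040/ 1027020328279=-191.68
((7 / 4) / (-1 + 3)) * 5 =35 / 8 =4.38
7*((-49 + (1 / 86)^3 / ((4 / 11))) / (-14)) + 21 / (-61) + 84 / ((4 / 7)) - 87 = 26121547137 / 310395328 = 84.16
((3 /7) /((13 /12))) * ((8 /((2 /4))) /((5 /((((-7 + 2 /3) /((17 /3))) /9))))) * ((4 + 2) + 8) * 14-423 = -501463 /1105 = -453.81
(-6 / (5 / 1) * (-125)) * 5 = 750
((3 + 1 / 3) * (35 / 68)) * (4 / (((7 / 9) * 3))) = 50 / 17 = 2.94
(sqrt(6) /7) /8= sqrt(6) /56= 0.04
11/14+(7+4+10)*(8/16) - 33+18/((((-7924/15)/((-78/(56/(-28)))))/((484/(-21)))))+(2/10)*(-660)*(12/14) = -1445354/13867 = -104.23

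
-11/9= -1.22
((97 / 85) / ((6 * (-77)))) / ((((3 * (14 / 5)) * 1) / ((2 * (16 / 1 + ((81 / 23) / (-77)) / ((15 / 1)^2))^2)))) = -48676327461457 / 323316099933750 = -0.15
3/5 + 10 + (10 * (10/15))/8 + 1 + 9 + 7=28.43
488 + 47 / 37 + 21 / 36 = 217495 / 444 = 489.85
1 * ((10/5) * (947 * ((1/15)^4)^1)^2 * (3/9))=1793618/7688671875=0.00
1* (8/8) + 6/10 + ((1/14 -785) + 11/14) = -27389/35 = -782.54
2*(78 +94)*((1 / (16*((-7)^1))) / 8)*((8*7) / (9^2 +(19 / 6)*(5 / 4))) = -516 / 2039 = -0.25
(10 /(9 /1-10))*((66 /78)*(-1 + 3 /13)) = 6.51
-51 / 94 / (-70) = 51 / 6580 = 0.01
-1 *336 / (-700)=12 / 25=0.48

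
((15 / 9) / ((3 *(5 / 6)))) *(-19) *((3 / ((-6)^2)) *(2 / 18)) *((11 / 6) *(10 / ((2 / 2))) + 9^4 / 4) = -378157 / 1944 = -194.53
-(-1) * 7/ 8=7/ 8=0.88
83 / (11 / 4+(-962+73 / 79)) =-26228 / 302831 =-0.09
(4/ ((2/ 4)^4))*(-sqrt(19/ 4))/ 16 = -2*sqrt(19) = -8.72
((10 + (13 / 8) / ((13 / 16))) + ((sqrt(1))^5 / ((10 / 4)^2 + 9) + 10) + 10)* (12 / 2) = 11736 / 61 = 192.39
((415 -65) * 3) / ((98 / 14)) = 150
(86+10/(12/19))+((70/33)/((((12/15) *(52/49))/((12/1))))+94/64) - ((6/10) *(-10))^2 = 1335523/13728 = 97.28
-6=-6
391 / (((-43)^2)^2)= 391 / 3418801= 0.00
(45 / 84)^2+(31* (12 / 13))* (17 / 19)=5013591 / 193648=25.89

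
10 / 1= 10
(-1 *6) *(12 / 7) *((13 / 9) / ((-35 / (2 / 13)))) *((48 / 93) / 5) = 256 / 37975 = 0.01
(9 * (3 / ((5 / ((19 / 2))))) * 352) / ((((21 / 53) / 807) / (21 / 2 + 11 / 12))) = 14695944516 / 35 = 419884129.03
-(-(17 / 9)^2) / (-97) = -289 / 7857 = -0.04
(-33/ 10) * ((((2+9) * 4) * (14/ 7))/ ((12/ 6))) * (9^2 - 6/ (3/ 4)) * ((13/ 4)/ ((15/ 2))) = -114829/ 25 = -4593.16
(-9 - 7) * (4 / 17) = -64 / 17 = -3.76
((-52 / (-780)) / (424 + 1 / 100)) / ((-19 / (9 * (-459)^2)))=-15.69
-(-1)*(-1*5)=-5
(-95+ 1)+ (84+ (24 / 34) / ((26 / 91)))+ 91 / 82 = -8949 / 1394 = -6.42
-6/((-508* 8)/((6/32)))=9/32512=0.00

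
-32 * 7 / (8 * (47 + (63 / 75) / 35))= -0.60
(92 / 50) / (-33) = -46 / 825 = -0.06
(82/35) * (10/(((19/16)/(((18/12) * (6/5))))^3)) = 489701376/6001625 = 81.59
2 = 2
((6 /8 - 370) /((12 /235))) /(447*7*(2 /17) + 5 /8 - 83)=-5900615 /233166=-25.31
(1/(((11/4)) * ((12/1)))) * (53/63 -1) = -10/2079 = -0.00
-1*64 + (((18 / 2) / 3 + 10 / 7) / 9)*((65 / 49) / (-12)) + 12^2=2961505 / 37044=79.95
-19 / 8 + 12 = 77 / 8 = 9.62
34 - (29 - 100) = 105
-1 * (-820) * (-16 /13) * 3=-39360 /13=-3027.69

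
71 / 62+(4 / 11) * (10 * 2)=5741 / 682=8.42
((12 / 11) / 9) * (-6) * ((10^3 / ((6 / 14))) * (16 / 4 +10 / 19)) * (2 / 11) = -1396.55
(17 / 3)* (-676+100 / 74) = -3823.01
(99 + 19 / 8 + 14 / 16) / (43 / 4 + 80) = 409 / 363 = 1.13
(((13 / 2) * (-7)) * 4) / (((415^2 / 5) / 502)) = -91364 / 34445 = -2.65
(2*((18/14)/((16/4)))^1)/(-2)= -9/28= -0.32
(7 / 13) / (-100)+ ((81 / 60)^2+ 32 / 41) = 553809 / 213200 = 2.60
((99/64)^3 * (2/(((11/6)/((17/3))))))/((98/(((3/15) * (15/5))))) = 4498659/32112640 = 0.14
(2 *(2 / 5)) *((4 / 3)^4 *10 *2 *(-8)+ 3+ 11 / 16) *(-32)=5204648 / 405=12850.98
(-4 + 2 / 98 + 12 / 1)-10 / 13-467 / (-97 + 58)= 36740 / 1911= 19.23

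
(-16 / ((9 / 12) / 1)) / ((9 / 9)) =-64 / 3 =-21.33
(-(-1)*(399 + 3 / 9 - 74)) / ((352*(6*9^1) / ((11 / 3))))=61 / 972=0.06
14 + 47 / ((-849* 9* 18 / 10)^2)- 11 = 14187527258 / 4729175361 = 3.00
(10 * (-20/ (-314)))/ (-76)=-25/ 2983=-0.01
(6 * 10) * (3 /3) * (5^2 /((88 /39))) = 14625 /22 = 664.77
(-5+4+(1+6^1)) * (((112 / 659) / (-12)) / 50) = -28 / 16475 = -0.00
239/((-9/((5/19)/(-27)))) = 1195/4617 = 0.26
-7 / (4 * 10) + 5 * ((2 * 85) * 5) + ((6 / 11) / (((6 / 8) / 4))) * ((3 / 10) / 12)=373991 / 88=4249.90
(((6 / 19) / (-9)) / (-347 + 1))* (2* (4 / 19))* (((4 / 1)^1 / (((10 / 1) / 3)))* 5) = 16 / 62453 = 0.00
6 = 6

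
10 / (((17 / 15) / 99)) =14850 / 17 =873.53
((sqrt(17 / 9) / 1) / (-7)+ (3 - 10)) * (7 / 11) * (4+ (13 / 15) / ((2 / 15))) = -1029 / 22 - 7 * sqrt(17) / 22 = -48.08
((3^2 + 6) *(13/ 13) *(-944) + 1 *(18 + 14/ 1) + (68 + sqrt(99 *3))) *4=-56240 + 12 *sqrt(33)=-56171.07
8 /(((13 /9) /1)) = 72 /13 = 5.54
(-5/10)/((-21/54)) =9/7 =1.29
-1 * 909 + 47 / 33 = -29950 / 33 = -907.58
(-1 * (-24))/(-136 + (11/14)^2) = -1568/8845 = -0.18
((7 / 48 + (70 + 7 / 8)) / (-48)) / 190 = -3409 / 437760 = -0.01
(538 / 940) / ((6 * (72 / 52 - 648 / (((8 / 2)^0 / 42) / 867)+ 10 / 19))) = -66443 / 16435745967840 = -0.00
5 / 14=0.36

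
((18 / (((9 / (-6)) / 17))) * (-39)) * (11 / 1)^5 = 1281321756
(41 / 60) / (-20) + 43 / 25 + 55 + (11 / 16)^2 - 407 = -6716957 / 19200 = -349.84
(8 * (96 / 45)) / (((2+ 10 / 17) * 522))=544 / 43065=0.01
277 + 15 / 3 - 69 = 213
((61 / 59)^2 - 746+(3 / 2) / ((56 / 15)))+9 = -286762267 / 389872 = -735.53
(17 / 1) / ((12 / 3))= 17 / 4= 4.25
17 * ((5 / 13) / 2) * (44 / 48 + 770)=786335 / 312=2520.30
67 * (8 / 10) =268 / 5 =53.60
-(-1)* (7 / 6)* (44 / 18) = 2.85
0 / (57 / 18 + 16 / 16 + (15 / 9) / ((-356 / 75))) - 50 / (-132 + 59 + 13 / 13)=25 / 36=0.69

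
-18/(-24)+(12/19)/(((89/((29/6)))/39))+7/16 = 68321/27056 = 2.53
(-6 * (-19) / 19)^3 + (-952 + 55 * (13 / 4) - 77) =-2537 / 4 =-634.25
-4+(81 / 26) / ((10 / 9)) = -311 / 260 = -1.20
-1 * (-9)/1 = 9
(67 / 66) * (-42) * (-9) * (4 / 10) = 8442 / 55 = 153.49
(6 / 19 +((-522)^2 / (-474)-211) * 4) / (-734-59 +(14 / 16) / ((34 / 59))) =1283250848 / 323139783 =3.97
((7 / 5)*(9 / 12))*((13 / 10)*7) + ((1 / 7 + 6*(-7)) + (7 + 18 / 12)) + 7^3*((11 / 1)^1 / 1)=5248877 / 1400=3749.20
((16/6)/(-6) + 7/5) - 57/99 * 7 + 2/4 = -2549/990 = -2.57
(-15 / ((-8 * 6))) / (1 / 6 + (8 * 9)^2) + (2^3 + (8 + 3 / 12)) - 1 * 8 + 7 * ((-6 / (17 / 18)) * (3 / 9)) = -5561523 / 846056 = -6.57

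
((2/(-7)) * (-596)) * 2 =2384/7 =340.57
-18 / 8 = -9 / 4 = -2.25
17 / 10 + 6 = 77 / 10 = 7.70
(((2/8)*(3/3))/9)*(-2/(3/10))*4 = -20/27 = -0.74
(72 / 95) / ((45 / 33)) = 264 / 475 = 0.56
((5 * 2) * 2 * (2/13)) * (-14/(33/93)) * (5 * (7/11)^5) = -1458847600/23030293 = -63.34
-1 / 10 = -0.10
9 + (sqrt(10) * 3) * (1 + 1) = 9 + 6 * sqrt(10) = 27.97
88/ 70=44/ 35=1.26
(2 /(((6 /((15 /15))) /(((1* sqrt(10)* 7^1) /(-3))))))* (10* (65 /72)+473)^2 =-2107886263* sqrt(10) /11664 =-571478.19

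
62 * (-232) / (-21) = 14384 / 21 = 684.95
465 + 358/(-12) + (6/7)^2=128155/294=435.90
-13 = -13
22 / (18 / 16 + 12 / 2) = 176 / 57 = 3.09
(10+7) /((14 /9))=153 /14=10.93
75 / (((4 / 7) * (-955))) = -105 / 764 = -0.14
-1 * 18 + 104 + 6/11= 952/11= 86.55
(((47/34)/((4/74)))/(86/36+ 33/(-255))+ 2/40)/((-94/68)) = -13362119/1624790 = -8.22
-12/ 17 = -0.71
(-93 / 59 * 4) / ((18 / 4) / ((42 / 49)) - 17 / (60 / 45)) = 248 / 295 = 0.84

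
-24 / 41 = -0.59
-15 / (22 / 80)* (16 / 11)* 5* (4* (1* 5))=-960000 / 121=-7933.88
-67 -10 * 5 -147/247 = -29046/247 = -117.60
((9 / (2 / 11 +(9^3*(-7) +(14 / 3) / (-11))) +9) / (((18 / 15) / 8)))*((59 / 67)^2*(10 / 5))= 70333187280 / 755979023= 93.04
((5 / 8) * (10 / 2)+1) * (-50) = -825 / 4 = -206.25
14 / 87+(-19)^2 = 31421 / 87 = 361.16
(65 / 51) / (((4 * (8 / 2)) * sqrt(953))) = 65 * sqrt(953) / 777648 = 0.00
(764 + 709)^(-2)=1 / 2169729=0.00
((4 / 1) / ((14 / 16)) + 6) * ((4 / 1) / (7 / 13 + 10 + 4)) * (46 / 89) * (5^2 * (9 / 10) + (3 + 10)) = 6283784 / 117747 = 53.37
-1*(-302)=302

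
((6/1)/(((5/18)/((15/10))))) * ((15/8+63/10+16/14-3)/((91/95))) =2722491/12740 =213.70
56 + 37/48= 2725/48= 56.77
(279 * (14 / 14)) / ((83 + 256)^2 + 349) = 279 / 115270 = 0.00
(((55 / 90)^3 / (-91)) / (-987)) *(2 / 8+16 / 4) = 22627 / 2095250976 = 0.00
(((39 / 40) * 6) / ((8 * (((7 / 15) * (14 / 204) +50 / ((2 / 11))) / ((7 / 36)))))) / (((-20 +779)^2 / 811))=1254617 / 1723835084224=0.00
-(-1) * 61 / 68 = 61 / 68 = 0.90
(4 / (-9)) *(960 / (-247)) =1280 / 741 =1.73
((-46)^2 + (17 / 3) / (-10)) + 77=65773 / 30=2192.43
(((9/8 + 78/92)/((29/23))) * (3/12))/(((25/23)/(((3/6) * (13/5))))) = 108537/232000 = 0.47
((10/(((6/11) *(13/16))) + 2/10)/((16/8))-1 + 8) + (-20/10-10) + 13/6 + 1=1862/195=9.55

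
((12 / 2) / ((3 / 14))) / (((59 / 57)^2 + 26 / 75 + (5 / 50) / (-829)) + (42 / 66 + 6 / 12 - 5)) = -20739341700 / 1811495383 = -11.45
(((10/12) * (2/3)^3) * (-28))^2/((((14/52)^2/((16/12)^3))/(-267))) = -24643174400/59049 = -417334.32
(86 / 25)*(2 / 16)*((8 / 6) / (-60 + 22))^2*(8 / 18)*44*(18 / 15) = 15136 / 1218375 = 0.01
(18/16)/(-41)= -9/328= -0.03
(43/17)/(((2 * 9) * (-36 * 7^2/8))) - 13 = -877192/67473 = -13.00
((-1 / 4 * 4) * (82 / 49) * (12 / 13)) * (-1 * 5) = 4920 / 637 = 7.72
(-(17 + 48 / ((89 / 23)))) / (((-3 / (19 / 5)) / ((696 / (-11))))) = -11535736 / 4895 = -2356.64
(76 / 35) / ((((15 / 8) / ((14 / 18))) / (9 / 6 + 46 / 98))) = 58672 / 33075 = 1.77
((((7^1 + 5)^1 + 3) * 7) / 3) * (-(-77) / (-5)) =-539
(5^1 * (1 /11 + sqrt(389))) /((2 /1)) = 5 /22 + 5 * sqrt(389) /2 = 49.53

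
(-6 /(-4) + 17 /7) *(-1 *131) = -7205 /14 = -514.64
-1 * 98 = -98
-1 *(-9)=9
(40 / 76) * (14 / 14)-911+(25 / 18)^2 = -5593001 / 6156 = -908.54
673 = 673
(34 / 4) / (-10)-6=-137 / 20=-6.85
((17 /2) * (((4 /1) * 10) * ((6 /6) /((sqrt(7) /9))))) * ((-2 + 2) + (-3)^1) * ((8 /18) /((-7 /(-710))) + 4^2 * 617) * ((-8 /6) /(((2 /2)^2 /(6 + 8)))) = 1699390720 * sqrt(7) /7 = 642309317.92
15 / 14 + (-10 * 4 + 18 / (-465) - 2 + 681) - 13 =1360661 / 2170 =627.03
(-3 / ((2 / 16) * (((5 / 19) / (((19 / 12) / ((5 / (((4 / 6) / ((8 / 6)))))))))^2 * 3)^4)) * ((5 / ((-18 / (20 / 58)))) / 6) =288441413567621167681 / 3550876185600000000000000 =0.00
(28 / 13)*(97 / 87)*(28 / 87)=76048 / 98397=0.77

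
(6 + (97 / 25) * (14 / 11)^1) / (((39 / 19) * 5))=57152 / 53625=1.07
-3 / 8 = -0.38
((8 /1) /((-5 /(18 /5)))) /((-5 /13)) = 1872 /125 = 14.98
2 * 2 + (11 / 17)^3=20983 / 4913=4.27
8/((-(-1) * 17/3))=24/17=1.41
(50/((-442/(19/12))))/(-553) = 475/1466556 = 0.00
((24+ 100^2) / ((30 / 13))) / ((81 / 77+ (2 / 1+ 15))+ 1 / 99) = 15051036 / 62585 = 240.49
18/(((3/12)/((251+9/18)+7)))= 18612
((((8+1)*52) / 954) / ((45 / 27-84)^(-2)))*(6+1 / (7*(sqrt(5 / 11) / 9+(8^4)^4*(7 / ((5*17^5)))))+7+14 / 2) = 109736377080918829685701053505275812753560 / 1649953659619297222933143715007893623-79945951717120476650*sqrt(55) / 1283297290815008951170222889450583929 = 66508.76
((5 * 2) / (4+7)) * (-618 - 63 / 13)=-80970 / 143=-566.22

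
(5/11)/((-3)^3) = -5/297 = -0.02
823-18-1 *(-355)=1160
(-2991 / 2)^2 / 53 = 8946081 / 212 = 42198.50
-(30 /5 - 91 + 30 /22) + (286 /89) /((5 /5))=85026 /979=86.85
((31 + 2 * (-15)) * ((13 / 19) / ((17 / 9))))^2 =13689 / 104329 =0.13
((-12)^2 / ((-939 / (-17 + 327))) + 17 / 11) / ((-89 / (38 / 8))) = 3008821 / 1225708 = 2.45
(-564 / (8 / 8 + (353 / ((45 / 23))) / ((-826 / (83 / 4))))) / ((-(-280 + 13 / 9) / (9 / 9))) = 754699680 / 1316668879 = 0.57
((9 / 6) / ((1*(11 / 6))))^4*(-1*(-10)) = 4.48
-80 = -80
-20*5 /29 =-100 /29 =-3.45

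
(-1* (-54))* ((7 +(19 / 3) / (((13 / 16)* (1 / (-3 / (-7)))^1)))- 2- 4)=21330 / 91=234.40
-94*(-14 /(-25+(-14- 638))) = -1316 /677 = -1.94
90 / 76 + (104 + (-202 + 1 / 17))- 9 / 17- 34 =-84811 / 646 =-131.29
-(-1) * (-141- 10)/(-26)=151/26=5.81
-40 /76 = -10 /19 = -0.53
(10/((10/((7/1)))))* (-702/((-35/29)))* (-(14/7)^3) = -162864/5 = -32572.80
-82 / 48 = -41 / 24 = -1.71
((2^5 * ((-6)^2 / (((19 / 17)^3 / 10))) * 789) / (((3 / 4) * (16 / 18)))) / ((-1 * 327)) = -22327816320 / 747631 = -29864.75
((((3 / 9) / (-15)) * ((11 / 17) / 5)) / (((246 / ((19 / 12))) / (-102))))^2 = 43681 / 12254490000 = 0.00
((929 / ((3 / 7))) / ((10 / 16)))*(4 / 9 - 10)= -4474064 / 135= -33141.21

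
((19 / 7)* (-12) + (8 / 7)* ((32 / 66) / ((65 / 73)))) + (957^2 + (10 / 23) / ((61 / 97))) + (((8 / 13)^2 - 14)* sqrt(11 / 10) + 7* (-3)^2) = 19293984931042 / 21066045 - 1151* sqrt(110) / 845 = 915866.46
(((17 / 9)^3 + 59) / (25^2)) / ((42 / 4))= 95848 / 9568125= 0.01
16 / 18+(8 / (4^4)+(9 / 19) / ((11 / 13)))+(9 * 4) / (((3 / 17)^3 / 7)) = 2760173177 / 60192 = 45856.15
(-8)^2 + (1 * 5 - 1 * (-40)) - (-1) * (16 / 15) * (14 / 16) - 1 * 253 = -2146 / 15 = -143.07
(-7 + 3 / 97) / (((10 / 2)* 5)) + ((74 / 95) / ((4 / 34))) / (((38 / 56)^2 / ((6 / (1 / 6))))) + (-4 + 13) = 8755215551 / 16633075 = 526.37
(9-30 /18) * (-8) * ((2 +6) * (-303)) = 142208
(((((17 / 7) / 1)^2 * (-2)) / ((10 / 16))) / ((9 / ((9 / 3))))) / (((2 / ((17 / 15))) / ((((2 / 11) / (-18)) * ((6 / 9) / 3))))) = 78608 / 9823275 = 0.01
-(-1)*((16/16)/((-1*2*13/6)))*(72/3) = -72/13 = -5.54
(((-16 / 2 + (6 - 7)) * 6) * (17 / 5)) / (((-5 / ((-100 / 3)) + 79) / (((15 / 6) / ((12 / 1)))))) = -765 / 1583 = -0.48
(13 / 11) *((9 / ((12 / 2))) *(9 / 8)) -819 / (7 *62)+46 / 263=404831 / 1434928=0.28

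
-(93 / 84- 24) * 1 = 641 / 28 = 22.89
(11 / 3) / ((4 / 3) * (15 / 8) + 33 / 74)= 407 / 327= 1.24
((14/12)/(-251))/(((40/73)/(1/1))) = -511/60240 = -0.01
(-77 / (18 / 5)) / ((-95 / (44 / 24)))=0.41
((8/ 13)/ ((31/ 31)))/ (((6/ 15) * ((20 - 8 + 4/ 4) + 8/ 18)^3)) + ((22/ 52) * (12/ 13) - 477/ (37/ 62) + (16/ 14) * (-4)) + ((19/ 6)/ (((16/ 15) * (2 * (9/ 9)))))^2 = -254497594659618829/ 317616113790976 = -801.27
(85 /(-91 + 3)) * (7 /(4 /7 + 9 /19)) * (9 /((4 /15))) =-10683225 /48928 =-218.35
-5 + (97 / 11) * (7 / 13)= -36 / 143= -0.25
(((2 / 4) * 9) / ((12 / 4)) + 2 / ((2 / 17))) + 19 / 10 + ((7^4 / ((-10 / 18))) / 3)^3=-373714751877 / 125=-2989718015.02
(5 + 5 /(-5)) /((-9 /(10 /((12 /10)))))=-100 /27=-3.70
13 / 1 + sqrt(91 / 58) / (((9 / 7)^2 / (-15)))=13 - 245*sqrt(5278) / 1566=1.63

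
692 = 692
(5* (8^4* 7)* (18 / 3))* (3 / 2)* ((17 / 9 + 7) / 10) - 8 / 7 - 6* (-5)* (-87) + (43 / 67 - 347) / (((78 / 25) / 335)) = 302232773 / 273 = 1107079.75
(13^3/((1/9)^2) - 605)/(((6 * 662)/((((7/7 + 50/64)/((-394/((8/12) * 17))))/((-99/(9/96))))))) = 7160587/3305212416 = 0.00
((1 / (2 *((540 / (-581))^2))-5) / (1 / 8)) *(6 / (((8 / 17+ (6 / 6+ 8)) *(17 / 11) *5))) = -28362829 / 9780750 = -2.90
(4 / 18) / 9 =2 / 81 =0.02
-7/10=-0.70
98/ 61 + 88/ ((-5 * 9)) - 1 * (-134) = 366872/ 2745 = 133.65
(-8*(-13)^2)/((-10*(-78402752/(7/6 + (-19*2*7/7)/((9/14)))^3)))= 191751879683/571556062080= 0.34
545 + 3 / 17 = 9268 / 17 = 545.18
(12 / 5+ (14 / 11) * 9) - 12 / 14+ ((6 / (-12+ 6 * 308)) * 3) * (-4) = 254434 / 19635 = 12.96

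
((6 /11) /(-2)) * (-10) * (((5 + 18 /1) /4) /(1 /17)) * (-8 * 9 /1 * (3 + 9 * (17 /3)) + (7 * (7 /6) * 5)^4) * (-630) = -246190534591225 /528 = -466269951877.32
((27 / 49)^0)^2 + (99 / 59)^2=3.82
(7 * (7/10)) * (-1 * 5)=-49/2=-24.50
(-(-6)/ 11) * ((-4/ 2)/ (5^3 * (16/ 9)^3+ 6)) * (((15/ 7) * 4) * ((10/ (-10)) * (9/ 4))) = 590490/ 19880399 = 0.03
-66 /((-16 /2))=33 /4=8.25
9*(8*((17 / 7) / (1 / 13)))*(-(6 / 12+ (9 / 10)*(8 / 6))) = -135252 / 35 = -3864.34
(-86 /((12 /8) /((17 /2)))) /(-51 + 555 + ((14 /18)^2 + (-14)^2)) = -39474 /56749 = -0.70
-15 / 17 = -0.88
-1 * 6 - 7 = -13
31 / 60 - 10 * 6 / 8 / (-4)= 287 / 120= 2.39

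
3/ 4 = 0.75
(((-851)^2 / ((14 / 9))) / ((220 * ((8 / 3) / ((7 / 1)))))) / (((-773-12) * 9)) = -2172603 / 2763200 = -0.79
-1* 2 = -2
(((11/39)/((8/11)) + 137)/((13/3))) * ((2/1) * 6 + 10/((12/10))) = 2614765/4056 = 644.67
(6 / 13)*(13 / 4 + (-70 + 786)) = 8631 / 26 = 331.96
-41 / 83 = -0.49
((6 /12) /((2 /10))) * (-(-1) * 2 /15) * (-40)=-40 /3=-13.33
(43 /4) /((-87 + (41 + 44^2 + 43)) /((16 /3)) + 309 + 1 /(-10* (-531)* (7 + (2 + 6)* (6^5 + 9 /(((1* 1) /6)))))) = 28608379020 /1786859394263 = 0.02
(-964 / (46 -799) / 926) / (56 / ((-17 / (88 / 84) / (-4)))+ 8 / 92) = 94231 / 946787311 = 0.00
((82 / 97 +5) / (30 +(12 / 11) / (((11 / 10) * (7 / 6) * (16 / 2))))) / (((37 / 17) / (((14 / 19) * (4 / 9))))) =249018 / 8523875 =0.03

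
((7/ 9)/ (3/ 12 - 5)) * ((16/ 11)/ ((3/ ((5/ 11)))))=-2240/ 62073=-0.04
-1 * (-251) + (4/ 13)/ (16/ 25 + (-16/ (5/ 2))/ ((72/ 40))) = 534907/ 2132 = 250.89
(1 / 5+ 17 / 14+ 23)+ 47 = 4999 / 70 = 71.41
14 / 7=2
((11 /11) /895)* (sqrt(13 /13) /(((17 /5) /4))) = 4 /3043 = 0.00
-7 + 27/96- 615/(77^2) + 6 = -156047/189728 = -0.82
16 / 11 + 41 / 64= 1475 / 704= 2.10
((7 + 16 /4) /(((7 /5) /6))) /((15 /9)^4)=5346 /875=6.11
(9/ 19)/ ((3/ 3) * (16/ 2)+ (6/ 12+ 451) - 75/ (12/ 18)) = 9/ 6593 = 0.00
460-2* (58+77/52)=8867/26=341.04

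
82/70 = 41/35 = 1.17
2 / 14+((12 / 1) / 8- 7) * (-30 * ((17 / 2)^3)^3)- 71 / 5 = 684844986518271 / 17920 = 38216796122.67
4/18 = 2/9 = 0.22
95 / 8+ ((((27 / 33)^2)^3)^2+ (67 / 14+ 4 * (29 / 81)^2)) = 19906615086724738733 / 1153108800461322936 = 17.26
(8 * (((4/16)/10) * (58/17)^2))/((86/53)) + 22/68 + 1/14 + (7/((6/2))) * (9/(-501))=129855154/72635815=1.79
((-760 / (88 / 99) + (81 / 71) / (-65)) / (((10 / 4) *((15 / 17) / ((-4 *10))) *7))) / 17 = 21044832 / 161525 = 130.29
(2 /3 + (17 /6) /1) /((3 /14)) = 49 /3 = 16.33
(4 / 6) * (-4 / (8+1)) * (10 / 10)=-8 / 27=-0.30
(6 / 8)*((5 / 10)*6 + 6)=6.75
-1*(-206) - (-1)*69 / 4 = 893 / 4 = 223.25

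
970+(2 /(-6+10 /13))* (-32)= 16698 /17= 982.24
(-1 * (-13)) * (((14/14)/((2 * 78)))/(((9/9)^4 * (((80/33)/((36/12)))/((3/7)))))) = 99/2240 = 0.04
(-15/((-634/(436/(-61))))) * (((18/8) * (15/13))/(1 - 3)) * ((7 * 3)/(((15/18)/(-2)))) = -2781135/251381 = -11.06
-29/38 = -0.76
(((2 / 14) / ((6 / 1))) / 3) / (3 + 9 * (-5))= -1 / 5292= -0.00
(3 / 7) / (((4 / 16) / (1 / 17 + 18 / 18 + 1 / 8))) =69 / 34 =2.03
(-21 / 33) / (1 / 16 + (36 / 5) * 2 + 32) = -80 / 5841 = -0.01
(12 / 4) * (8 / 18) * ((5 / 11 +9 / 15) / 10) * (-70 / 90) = -812 / 7425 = -0.11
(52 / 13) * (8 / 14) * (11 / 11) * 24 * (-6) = -2304 / 7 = -329.14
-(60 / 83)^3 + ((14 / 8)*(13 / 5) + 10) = 162070017 / 11435740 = 14.17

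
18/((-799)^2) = 18/638401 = 0.00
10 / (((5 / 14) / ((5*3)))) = 420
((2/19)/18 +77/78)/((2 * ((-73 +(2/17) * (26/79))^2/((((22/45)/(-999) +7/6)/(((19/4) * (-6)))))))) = -166988016347017/43754147862493422276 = -0.00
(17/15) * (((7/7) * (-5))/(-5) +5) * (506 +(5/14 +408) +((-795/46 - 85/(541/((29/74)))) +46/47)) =4624597663747/757343195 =6106.34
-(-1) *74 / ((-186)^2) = 37 / 17298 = 0.00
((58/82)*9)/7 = 261/287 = 0.91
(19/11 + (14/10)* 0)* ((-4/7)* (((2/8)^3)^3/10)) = -19/50462720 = -0.00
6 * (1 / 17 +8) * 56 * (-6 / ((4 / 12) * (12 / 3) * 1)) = -207144 / 17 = -12184.94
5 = 5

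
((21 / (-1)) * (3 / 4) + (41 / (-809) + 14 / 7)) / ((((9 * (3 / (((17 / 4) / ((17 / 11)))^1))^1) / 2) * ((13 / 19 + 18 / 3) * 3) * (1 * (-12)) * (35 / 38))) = 0.01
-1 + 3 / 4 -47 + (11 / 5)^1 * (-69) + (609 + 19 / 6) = 24787 / 60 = 413.12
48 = 48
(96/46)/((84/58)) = 232/161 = 1.44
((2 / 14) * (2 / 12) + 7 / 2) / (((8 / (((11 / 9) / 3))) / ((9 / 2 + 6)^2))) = 2849 / 144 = 19.78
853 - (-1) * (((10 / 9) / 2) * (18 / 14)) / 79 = 471714 / 553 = 853.01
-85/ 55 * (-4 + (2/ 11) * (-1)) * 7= 5474/ 121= 45.24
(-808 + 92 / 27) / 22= -10862 / 297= -36.57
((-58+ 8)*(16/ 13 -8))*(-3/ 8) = -1650/ 13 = -126.92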